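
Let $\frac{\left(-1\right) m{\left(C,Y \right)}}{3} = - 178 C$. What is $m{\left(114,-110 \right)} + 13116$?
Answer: $73992$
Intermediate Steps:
$m{\left(C,Y \right)} = 534 C$ ($m{\left(C,Y \right)} = - 3 \left(- 178 C\right) = 534 C$)
$m{\left(114,-110 \right)} + 13116 = 534 \cdot 114 + 13116 = 60876 + 13116 = 73992$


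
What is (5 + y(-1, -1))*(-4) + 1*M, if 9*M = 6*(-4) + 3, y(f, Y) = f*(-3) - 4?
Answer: -55/3 ≈ -18.333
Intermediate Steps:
y(f, Y) = -4 - 3*f (y(f, Y) = -3*f - 4 = -4 - 3*f)
M = -7/3 (M = (6*(-4) + 3)/9 = (-24 + 3)/9 = (1/9)*(-21) = -7/3 ≈ -2.3333)
(5 + y(-1, -1))*(-4) + 1*M = (5 + (-4 - 3*(-1)))*(-4) + 1*(-7/3) = (5 + (-4 + 3))*(-4) - 7/3 = (5 - 1)*(-4) - 7/3 = 4*(-4) - 7/3 = -16 - 7/3 = -55/3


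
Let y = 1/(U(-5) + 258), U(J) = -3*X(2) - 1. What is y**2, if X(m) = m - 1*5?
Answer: 1/70756 ≈ 1.4133e-5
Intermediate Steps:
X(m) = -5 + m (X(m) = m - 5 = -5 + m)
U(J) = 8 (U(J) = -3*(-5 + 2) - 1 = -3*(-3) - 1 = 9 - 1 = 8)
y = 1/266 (y = 1/(8 + 258) = 1/266 ≈ 0.0037594)
y**2 = (1/266)**2 = 1/70756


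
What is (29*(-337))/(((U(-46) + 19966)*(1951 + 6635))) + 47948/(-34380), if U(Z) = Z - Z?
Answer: -228332482883/163713812580 ≈ -1.3947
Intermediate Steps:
U(Z) = 0
(29*(-337))/(((U(-46) + 19966)*(1951 + 6635))) + 47948/(-34380) = (29*(-337))/(((0 + 19966)*(1951 + 6635))) + 47948/(-34380) = -9773/(19966*8586) + 47948*(-1/34380) = -9773/171428076 - 11987/8595 = -228332482883/163713812580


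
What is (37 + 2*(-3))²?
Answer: 961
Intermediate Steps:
(37 + 2*(-3))² = (37 - 6)² = 31² = 961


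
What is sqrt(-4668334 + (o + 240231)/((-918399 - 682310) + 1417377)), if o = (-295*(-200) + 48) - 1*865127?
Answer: 2*I*sqrt(2451648542990770)/45833 ≈ 2160.6*I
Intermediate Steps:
o = -806079 (o = (59000 + 48) - 865127 = 59048 - 865127 = -806079)
sqrt(-4668334 + (o + 240231)/((-918399 - 682310) + 1417377)) = sqrt(-4668334 + (-806079 + 240231)/((-918399 - 682310) + 1417377)) = sqrt(-4668334 - 565848/(-1600709 + 1417377)) = sqrt(-4668334 - 565848/(-183332)) = sqrt(-4668334 - 565848*(-1/183332)) = sqrt(-4668334 + 141462/45833) = sqrt(-213963610760/45833) = 2*I*sqrt(2451648542990770)/45833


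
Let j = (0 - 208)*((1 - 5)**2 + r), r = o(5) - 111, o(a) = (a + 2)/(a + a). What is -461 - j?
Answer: -100377/5 ≈ -20075.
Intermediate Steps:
o(a) = (2 + a)/(2*a) (o(a) = (2 + a)/((2*a)) = (2 + a)*(1/(2*a)) = (2 + a)/(2*a))
r = -1103/10 (r = (1/2)*(2 + 5)/5 - 111 = (1/2)*(1/5)*7 - 111 = 7/10 - 111 = -1103/10 ≈ -110.30)
j = 98072/5 (j = (0 - 208)*((1 - 5)**2 - 1103/10) = -208*((-4)**2 - 1103/10) = -208*(16 - 1103/10) = -208*(-943/10) = 98072/5 ≈ 19614.)
-461 - j = -461 - 1*98072/5 = -461 - 98072/5 = -100377/5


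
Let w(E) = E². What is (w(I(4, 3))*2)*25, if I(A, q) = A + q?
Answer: 2450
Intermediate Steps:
(w(I(4, 3))*2)*25 = ((4 + 3)²*2)*25 = (7²*2)*25 = (49*2)*25 = 98*25 = 2450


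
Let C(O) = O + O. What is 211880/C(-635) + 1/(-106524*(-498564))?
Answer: -1125274160184641/6744847005072 ≈ -166.83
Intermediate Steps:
C(O) = 2*O
211880/C(-635) + 1/(-106524*(-498564)) = 211880/((2*(-635))) + 1/(-106524*(-498564)) = 211880/(-1270) - 1/106524*(-1/498564) = 211880*(-1/1270) + 1/53109031536 = -21188/127 + 1/53109031536 = -1125274160184641/6744847005072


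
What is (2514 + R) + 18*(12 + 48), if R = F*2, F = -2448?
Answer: -1302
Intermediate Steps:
R = -4896 (R = -2448*2 = -4896)
(2514 + R) + 18*(12 + 48) = (2514 - 4896) + 18*(12 + 48) = -2382 + 18*60 = -2382 + 1080 = -1302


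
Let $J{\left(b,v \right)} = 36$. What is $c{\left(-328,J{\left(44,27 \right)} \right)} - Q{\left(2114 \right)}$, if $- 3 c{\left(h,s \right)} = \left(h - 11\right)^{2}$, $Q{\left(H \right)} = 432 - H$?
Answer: $-36625$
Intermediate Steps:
$c{\left(h,s \right)} = - \frac{\left(-11 + h\right)^{2}}{3}$ ($c{\left(h,s \right)} = - \frac{\left(h - 11\right)^{2}}{3} = - \frac{\left(-11 + h\right)^{2}}{3}$)
$c{\left(-328,J{\left(44,27 \right)} \right)} - Q{\left(2114 \right)} = - \frac{\left(-11 - 328\right)^{2}}{3} - \left(432 - 2114\right) = - \frac{\left(-339\right)^{2}}{3} - \left(432 - 2114\right) = \left(- \frac{1}{3}\right) 114921 - -1682 = -38307 + 1682 = -36625$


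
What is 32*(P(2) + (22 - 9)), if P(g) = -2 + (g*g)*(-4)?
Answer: -160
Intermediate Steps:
P(g) = -2 - 4*g² (P(g) = -2 + g²*(-4) = -2 - 4*g²)
32*(P(2) + (22 - 9)) = 32*((-2 - 4*2²) + (22 - 9)) = 32*((-2 - 4*4) + 13) = 32*((-2 - 16) + 13) = 32*(-18 + 13) = 32*(-5) = -160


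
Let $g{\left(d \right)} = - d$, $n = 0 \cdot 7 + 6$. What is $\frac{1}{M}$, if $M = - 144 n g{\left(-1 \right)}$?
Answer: $- \frac{1}{864} \approx -0.0011574$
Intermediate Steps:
$n = 6$ ($n = 0 + 6 = 6$)
$M = -864$ ($M = \left(-144\right) 6 \left(\left(-1\right) \left(-1\right)\right) = \left(-864\right) 1 = -864$)
$\frac{1}{M} = \frac{1}{-864} = - \frac{1}{864}$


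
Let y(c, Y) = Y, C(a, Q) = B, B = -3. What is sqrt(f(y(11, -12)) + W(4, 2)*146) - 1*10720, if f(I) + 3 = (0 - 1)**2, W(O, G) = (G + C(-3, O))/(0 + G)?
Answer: -10720 + 5*I*sqrt(3) ≈ -10720.0 + 8.6602*I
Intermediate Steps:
C(a, Q) = -3
W(O, G) = (-3 + G)/G (W(O, G) = (G - 3)/(0 + G) = (-3 + G)/G)
f(I) = -2 (f(I) = -3 + (0 - 1)**2 = -3 + (-1)**2 = -3 + 1 = -2)
sqrt(f(y(11, -12)) + W(4, 2)*146) - 1*10720 = sqrt(-2 + ((-3 + 2)/2)*146) - 1*10720 = sqrt(-2 + ((1/2)*(-1))*146) - 10720 = sqrt(-2 - 1/2*146) - 10720 = sqrt(-2 - 73) - 10720 = sqrt(-75) - 10720 = 5*I*sqrt(3) - 10720 = -10720 + 5*I*sqrt(3)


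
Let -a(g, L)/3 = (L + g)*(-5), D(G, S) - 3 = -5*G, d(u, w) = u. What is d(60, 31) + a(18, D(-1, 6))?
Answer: 450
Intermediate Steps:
D(G, S) = 3 - 5*G
a(g, L) = 15*L + 15*g (a(g, L) = -3*(L + g)*(-5) = -3*(-5*L - 5*g) = 15*L + 15*g)
d(60, 31) + a(18, D(-1, 6)) = 60 + (15*(3 - 5*(-1)) + 15*18) = 60 + (15*(3 + 5) + 270) = 60 + (15*8 + 270) = 60 + (120 + 270) = 60 + 390 = 450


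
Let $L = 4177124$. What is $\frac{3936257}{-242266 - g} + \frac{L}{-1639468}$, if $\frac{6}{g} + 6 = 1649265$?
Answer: $- \frac{1026023610812583007}{54588734923780100} \approx -18.796$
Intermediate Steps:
$g = \frac{2}{549753}$ ($g = \frac{6}{-6 + 1649265} = \frac{6}{1649259} = 6 \cdot \frac{1}{1649259} = \frac{2}{549753} \approx 3.638 \cdot 10^{-6}$)
$\frac{3936257}{-242266 - g} + \frac{L}{-1639468} = \frac{3936257}{-242266 - \frac{2}{549753}} + \frac{4177124}{-1639468} = \frac{3936257}{-242266 - \frac{2}{549753}} + 4177124 \left(- \frac{1}{1639468}\right) = \frac{3936257}{- \frac{133186460300}{549753}} - \frac{1044281}{409867} = 3936257 \left(- \frac{549753}{133186460300}\right) - \frac{1044281}{409867} = - \frac{2163969094521}{133186460300} - \frac{1044281}{409867} = - \frac{1026023610812583007}{54588734923780100}$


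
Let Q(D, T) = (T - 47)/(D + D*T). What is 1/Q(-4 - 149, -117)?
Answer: -4437/41 ≈ -108.22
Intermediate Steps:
Q(D, T) = (-47 + T)/(D + D*T)
1/Q(-4 - 149, -117) = 1/((-47 - 117)/((-4 - 149)*(1 - 117))) = 1/(-164/(-153*(-116))) = 1/(-1/153*(-1/116)*(-164)) = 1/(-41/4437) = -4437/41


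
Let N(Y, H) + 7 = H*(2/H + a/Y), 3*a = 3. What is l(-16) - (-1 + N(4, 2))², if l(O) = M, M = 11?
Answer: -77/4 ≈ -19.250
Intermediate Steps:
a = 1 (a = (⅓)*3 = 1)
N(Y, H) = -7 + H*(1/Y + 2/H) (N(Y, H) = -7 + H*(2/H + 1/Y) = -7 + H*(1/Y + 2/H))
l(O) = 11
l(-16) - (-1 + N(4, 2))² = 11 - (-1 + (-5 + 2/4))² = 11 - (-1 + (-5 + 2*(¼)))² = 11 - (-1 + (-5 + ½))² = 11 - (-1 - 9/2)² = 11 - (-11/2)² = 11 - 1*121/4 = 11 - 121/4 = -77/4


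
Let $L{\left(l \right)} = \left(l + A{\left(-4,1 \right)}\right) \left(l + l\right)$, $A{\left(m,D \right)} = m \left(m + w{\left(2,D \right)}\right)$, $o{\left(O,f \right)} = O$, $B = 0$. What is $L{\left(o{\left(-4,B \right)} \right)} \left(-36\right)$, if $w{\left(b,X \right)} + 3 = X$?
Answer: $5760$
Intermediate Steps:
$w{\left(b,X \right)} = -3 + X$
$A{\left(m,D \right)} = m \left(-3 + D + m\right)$ ($A{\left(m,D \right)} = m \left(m + \left(-3 + D\right)\right) = m \left(-3 + D + m\right)$)
$L{\left(l \right)} = 2 l \left(24 + l\right)$ ($L{\left(l \right)} = \left(l - 4 \left(-3 + 1 - 4\right)\right) \left(l + l\right) = \left(l - -24\right) 2 l = \left(l + 24\right) 2 l = \left(24 + l\right) 2 l = 2 l \left(24 + l\right)$)
$L{\left(o{\left(-4,B \right)} \right)} \left(-36\right) = 2 \left(-4\right) \left(24 - 4\right) \left(-36\right) = 2 \left(-4\right) 20 \left(-36\right) = \left(-160\right) \left(-36\right) = 5760$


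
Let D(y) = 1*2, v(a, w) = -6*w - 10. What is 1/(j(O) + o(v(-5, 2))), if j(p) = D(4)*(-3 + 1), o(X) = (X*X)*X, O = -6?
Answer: -1/10652 ≈ -9.3879e-5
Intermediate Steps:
v(a, w) = -10 - 6*w
D(y) = 2
o(X) = X**3 (o(X) = X**2*X = X**3)
j(p) = -4 (j(p) = 2*(-3 + 1) = 2*(-2) = -4)
1/(j(O) + o(v(-5, 2))) = 1/(-4 + (-10 - 6*2)**3) = 1/(-4 + (-10 - 12)**3) = 1/(-4 + (-22)**3) = 1/(-4 - 10648) = 1/(-10652) = -1/10652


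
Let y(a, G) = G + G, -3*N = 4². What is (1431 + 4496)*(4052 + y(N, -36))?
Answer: 23589460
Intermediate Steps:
N = -16/3 (N = -⅓*4² = -⅓*16 = -16/3 ≈ -5.3333)
y(a, G) = 2*G
(1431 + 4496)*(4052 + y(N, -36)) = (1431 + 4496)*(4052 + 2*(-36)) = 5927*(4052 - 72) = 5927*3980 = 23589460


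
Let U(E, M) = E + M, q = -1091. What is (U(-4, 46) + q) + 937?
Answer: -112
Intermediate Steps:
(U(-4, 46) + q) + 937 = ((-4 + 46) - 1091) + 937 = (42 - 1091) + 937 = -1049 + 937 = -112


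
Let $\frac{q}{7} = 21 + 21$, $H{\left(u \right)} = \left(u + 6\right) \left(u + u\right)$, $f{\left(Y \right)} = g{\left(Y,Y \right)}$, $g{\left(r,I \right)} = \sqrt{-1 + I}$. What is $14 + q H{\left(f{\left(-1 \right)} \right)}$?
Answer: $-1162 + 3528 i \sqrt{2} \approx -1162.0 + 4989.3 i$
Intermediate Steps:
$f{\left(Y \right)} = \sqrt{-1 + Y}$
$H{\left(u \right)} = 2 u \left(6 + u\right)$ ($H{\left(u \right)} = \left(6 + u\right) 2 u = 2 u \left(6 + u\right)$)
$q = 294$ ($q = 7 \left(21 + 21\right) = 7 \cdot 42 = 294$)
$14 + q H{\left(f{\left(-1 \right)} \right)} = 14 + 294 \cdot 2 \sqrt{-1 - 1} \left(6 + \sqrt{-1 - 1}\right) = 14 + 294 \cdot 2 \sqrt{-2} \left(6 + \sqrt{-2}\right) = 14 + 294 \cdot 2 i \sqrt{2} \left(6 + i \sqrt{2}\right) = 14 + 588 i \sqrt{2} \left(6 + i \sqrt{2}\right)$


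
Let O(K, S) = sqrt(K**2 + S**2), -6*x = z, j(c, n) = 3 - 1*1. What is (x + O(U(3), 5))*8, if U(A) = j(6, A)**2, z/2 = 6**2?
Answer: -96 + 8*sqrt(41) ≈ -44.775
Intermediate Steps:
j(c, n) = 2 (j(c, n) = 3 - 1 = 2)
z = 72 (z = 2*6**2 = 2*36 = 72)
x = -12 (x = -1/6*72 = -12)
U(A) = 4 (U(A) = 2**2 = 4)
(x + O(U(3), 5))*8 = (-12 + sqrt(4**2 + 5**2))*8 = (-12 + sqrt(16 + 25))*8 = (-12 + sqrt(41))*8 = -96 + 8*sqrt(41)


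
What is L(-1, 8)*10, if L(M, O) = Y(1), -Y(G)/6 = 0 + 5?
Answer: -300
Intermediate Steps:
Y(G) = -30 (Y(G) = -6*(0 + 5) = -6*5 = -30)
L(M, O) = -30
L(-1, 8)*10 = -30*10 = -300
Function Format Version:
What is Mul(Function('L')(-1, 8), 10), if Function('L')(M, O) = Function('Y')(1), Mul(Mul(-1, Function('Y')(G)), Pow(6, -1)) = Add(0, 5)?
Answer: -300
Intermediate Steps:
Function('Y')(G) = -30 (Function('Y')(G) = Mul(-6, Add(0, 5)) = Mul(-6, 5) = -30)
Function('L')(M, O) = -30
Mul(Function('L')(-1, 8), 10) = Mul(-30, 10) = -300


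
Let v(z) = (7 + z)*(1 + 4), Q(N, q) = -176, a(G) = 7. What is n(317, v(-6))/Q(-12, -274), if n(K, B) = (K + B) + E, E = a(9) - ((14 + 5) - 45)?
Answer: -355/176 ≈ -2.0170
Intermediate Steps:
E = 33 (E = 7 - ((14 + 5) - 45) = 7 - (19 - 45) = 7 - 1*(-26) = 7 + 26 = 33)
v(z) = 35 + 5*z (v(z) = (7 + z)*5 = 35 + 5*z)
n(K, B) = 33 + B + K (n(K, B) = (K + B) + 33 = (B + K) + 33 = 33 + B + K)
n(317, v(-6))/Q(-12, -274) = (33 + (35 + 5*(-6)) + 317)/(-176) = (33 + (35 - 30) + 317)*(-1/176) = (33 + 5 + 317)*(-1/176) = 355*(-1/176) = -355/176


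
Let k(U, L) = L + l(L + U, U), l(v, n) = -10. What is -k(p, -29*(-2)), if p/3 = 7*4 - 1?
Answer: -48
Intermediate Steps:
p = 81 (p = 3*(7*4 - 1) = 3*(28 - 1) = 3*27 = 81)
k(U, L) = -10 + L (k(U, L) = L - 10 = -10 + L)
-k(p, -29*(-2)) = -(-10 - 29*(-2)) = -(-10 + 58) = -1*48 = -48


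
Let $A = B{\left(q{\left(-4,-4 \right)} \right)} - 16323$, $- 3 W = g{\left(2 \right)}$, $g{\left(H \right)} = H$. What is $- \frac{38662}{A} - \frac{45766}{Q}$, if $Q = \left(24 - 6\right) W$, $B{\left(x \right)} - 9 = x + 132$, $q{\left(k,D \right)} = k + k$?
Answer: $\frac{185353871}{48570} \approx 3816.2$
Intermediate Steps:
$W = - \frac{2}{3}$ ($W = \left(- \frac{1}{3}\right) 2 = - \frac{2}{3} \approx -0.66667$)
$q{\left(k,D \right)} = 2 k$
$B{\left(x \right)} = 141 + x$ ($B{\left(x \right)} = 9 + \left(x + 132\right) = 9 + \left(132 + x\right) = 141 + x$)
$Q = -12$ ($Q = \left(24 - 6\right) \left(- \frac{2}{3}\right) = 18 \left(- \frac{2}{3}\right) = -12$)
$A = -16190$ ($A = \left(141 + 2 \left(-4\right)\right) - 16323 = \left(141 - 8\right) - 16323 = 133 - 16323 = -16190$)
$- \frac{38662}{A} - \frac{45766}{Q} = - \frac{38662}{-16190} - \frac{45766}{-12} = \left(-38662\right) \left(- \frac{1}{16190}\right) - - \frac{22883}{6} = \frac{19331}{8095} + \frac{22883}{6} = \frac{185353871}{48570}$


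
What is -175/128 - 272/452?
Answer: -28479/14464 ≈ -1.9690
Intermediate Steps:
-175/128 - 272/452 = -175*1/128 - 272*1/452 = -175/128 - 68/113 = -28479/14464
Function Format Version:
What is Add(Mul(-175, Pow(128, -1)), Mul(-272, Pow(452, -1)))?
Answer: Rational(-28479, 14464) ≈ -1.9690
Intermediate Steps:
Add(Mul(-175, Pow(128, -1)), Mul(-272, Pow(452, -1))) = Add(Mul(-175, Rational(1, 128)), Mul(-272, Rational(1, 452))) = Add(Rational(-175, 128), Rational(-68, 113)) = Rational(-28479, 14464)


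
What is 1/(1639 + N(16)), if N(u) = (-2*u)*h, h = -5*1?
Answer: 1/1799 ≈ 0.00055586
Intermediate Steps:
h = -5
N(u) = 10*u (N(u) = -2*u*(-5) = 10*u)
1/(1639 + N(16)) = 1/(1639 + 10*16) = 1/(1639 + 160) = 1/1799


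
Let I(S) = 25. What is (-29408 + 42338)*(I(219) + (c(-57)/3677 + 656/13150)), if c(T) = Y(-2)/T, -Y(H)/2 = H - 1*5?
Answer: 29756106404654/91869845 ≈ 3.2389e+5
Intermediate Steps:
Y(H) = 10 - 2*H (Y(H) = -2*(H - 1*5) = -2*(H - 5) = -2*(-5 + H) = 10 - 2*H)
c(T) = 14/T (c(T) = (10 - 2*(-2))/T = (10 + 4)/T = 14/T)
(-29408 + 42338)*(I(219) + (c(-57)/3677 + 656/13150)) = (-29408 + 42338)*(25 + ((14/(-57))/3677 + 656/13150)) = 12930*(25 + ((14*(-1/57))*(1/3677) + 656*(1/13150))) = 12930*(25 + (-14/57*1/3677 + 328/6575)) = 12930*(25 + (-14/209589 + 328/6575)) = 12930*(25 + 68653142/1378047675) = 12930*(34519845017/1378047675) = 29756106404654/91869845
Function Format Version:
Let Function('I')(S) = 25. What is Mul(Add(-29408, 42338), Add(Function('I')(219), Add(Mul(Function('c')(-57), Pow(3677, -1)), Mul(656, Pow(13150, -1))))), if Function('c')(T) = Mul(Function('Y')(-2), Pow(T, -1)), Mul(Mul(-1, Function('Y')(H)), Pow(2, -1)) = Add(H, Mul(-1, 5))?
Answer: Rational(29756106404654, 91869845) ≈ 3.2389e+5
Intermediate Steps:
Function('Y')(H) = Add(10, Mul(-2, H)) (Function('Y')(H) = Mul(-2, Add(H, Mul(-1, 5))) = Mul(-2, Add(H, -5)) = Mul(-2, Add(-5, H)) = Add(10, Mul(-2, H)))
Function('c')(T) = Mul(14, Pow(T, -1)) (Function('c')(T) = Mul(Add(10, Mul(-2, -2)), Pow(T, -1)) = Mul(Add(10, 4), Pow(T, -1)) = Mul(14, Pow(T, -1)))
Mul(Add(-29408, 42338), Add(Function('I')(219), Add(Mul(Function('c')(-57), Pow(3677, -1)), Mul(656, Pow(13150, -1))))) = Mul(Add(-29408, 42338), Add(25, Add(Mul(Mul(14, Pow(-57, -1)), Pow(3677, -1)), Mul(656, Pow(13150, -1))))) = Mul(12930, Add(25, Add(Mul(Mul(14, Rational(-1, 57)), Rational(1, 3677)), Mul(656, Rational(1, 13150))))) = Mul(12930, Add(25, Add(Mul(Rational(-14, 57), Rational(1, 3677)), Rational(328, 6575)))) = Mul(12930, Add(25, Add(Rational(-14, 209589), Rational(328, 6575)))) = Mul(12930, Add(25, Rational(68653142, 1378047675))) = Mul(12930, Rational(34519845017, 1378047675)) = Rational(29756106404654, 91869845)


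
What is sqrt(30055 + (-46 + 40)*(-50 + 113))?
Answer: sqrt(29677) ≈ 172.27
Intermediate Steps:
sqrt(30055 + (-46 + 40)*(-50 + 113)) = sqrt(30055 - 6*63) = sqrt(30055 - 378) = sqrt(29677)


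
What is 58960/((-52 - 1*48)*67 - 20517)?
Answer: -58960/27217 ≈ -2.1663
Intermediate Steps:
58960/((-52 - 1*48)*67 - 20517) = 58960/((-52 - 48)*67 - 20517) = 58960/(-100*67 - 20517) = 58960/(-6700 - 20517) = 58960/(-27217) = 58960*(-1/27217) = -58960/27217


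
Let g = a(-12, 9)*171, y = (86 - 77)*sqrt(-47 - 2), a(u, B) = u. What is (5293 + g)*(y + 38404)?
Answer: 124467364 + 204183*I ≈ 1.2447e+8 + 2.0418e+5*I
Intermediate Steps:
y = 63*I (y = 9*sqrt(-49) = 9*(7*I) = 63*I ≈ 63.0*I)
g = -2052 (g = -12*171 = -2052)
(5293 + g)*(y + 38404) = (5293 - 2052)*(63*I + 38404) = 3241*(38404 + 63*I) = 124467364 + 204183*I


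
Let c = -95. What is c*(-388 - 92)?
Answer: 45600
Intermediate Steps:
c*(-388 - 92) = -95*(-388 - 92) = -95*(-480) = 45600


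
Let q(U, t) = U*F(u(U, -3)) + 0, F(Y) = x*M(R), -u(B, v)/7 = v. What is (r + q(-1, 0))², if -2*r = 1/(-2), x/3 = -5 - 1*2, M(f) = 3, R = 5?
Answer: 64009/16 ≈ 4000.6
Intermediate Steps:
u(B, v) = -7*v
x = -21 (x = 3*(-5 - 1*2) = 3*(-5 - 2) = 3*(-7) = -21)
r = ¼ (r = -½/(-2) = -½*(-½) = ¼ ≈ 0.25000)
F(Y) = -63 (F(Y) = -21*3 = -63)
q(U, t) = -63*U (q(U, t) = U*(-63) + 0 = -63*U + 0 = -63*U)
(r + q(-1, 0))² = (¼ - 63*(-1))² = (¼ + 63)² = (253/4)² = 64009/16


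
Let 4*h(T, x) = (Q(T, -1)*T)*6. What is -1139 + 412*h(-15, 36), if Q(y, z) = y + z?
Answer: 147181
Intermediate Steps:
h(T, x) = 3*T*(-1 + T)/2 (h(T, x) = (((T - 1)*T)*6)/4 = (((-1 + T)*T)*6)/4 = ((T*(-1 + T))*6)/4 = (6*T*(-1 + T))/4 = 3*T*(-1 + T)/2)
-1139 + 412*h(-15, 36) = -1139 + 412*((3/2)*(-15)*(-1 - 15)) = -1139 + 412*((3/2)*(-15)*(-16)) = -1139 + 412*360 = -1139 + 148320 = 147181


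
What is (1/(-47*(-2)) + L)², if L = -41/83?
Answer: 14220441/60871204 ≈ 0.23362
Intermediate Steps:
L = -41/83 (L = -41*1/83 = -41/83 ≈ -0.49398)
(1/(-47*(-2)) + L)² = (1/(-47*(-2)) - 41/83)² = (1/94 - 41/83)² = (-3771/7802)² = 14220441/60871204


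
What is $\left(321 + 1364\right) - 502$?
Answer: $1183$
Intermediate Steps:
$\left(321 + 1364\right) - 502 = 1685 - 502 = 1183$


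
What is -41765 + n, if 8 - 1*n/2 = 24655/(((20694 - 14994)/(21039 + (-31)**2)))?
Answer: -13227893/57 ≈ -2.3207e+5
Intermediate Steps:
n = -10847288/57 (n = 16 - 49310/((20694 - 14994)/(21039 + (-31)**2)) = 16 - 49310/(5700/(21039 + 961)) = 16 - 49310/(5700/22000) = 16 - 49310/(5700*(1/22000)) = 16 - 49310/57/220 = 16 - 49310*220/57 = 16 - 2*5424100/57 = 16 - 10848200/57 = -10847288/57 ≈ -1.9030e+5)
-41765 + n = -41765 - 10847288/57 = -13227893/57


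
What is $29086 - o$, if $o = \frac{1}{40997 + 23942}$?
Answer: $\frac{1888815753}{64939} \approx 29086.0$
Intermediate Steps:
$o = \frac{1}{64939} \approx 1.5399 \cdot 10^{-5}$
$29086 - o = 29086 - \frac{1}{64939} = \frac{1888815753}{64939}$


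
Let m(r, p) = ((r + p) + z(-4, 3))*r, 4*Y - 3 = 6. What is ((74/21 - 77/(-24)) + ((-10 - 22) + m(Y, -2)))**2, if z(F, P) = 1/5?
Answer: 184497889/313600 ≈ 588.32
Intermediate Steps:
z(F, P) = 1/5
Y = 9/4 (Y = 3/4 + (1/4)*6 = 3/4 + 3/2 = 9/4 ≈ 2.2500)
m(r, p) = r*(1/5 + p + r) (m(r, p) = ((r + p) + 1/5)*r = ((p + r) + 1/5)*r = (1/5 + p + r)*r = r*(1/5 + p + r))
((74/21 - 77/(-24)) + ((-10 - 22) + m(Y, -2)))**2 = ((74/21 - 77/(-24)) + ((-10 - 22) + 9*(1/5 - 2 + 9/4)/4))**2 = ((74*(1/21) - 77*(-1/24)) + (-32 + (9/4)*(9/20)))**2 = ((74/21 + 77/24) + (-32 + 81/80))**2 = (377/56 - 2479/80)**2 = (-13583/560)**2 = 184497889/313600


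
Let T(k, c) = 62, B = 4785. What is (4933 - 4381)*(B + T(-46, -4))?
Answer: 2675544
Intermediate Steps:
(4933 - 4381)*(B + T(-46, -4)) = (4933 - 4381)*(4785 + 62) = 552*4847 = 2675544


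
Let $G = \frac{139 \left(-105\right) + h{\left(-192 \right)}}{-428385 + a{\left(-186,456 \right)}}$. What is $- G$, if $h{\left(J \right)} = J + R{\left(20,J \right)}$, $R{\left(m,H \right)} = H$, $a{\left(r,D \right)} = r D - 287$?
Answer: $- \frac{14979}{513488} \approx -0.029171$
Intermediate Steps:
$a{\left(r,D \right)} = -287 + D r$ ($a{\left(r,D \right)} = D r - 287 = -287 + D r$)
$h{\left(J \right)} = 2 J$ ($h{\left(J \right)} = J + J = 2 J$)
$G = \frac{14979}{513488}$ ($G = \frac{139 \left(-105\right) + 2 \left(-192\right)}{-428385 + \left(-287 + 456 \left(-186\right)\right)} = \frac{-14595 - 384}{-428385 - 85103} = - \frac{14979}{-428385 - 85103} = - \frac{14979}{-513488} = \left(-14979\right) \left(- \frac{1}{513488}\right) = \frac{14979}{513488} \approx 0.029171$)
$- G = \left(-1\right) \frac{14979}{513488} = - \frac{14979}{513488}$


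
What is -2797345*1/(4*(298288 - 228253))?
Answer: -559469/56028 ≈ -9.9855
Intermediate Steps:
-2797345*1/(4*(298288 - 228253)) = -2797345/(4*70035) = -2797345/280140 = -2797345*1/280140 = -559469/56028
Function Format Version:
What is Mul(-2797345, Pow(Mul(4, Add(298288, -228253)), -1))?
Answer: Rational(-559469, 56028) ≈ -9.9855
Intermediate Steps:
Mul(-2797345, Pow(Mul(4, Add(298288, -228253)), -1)) = Mul(-2797345, Pow(Mul(4, 70035), -1)) = Mul(-2797345, Pow(280140, -1)) = Mul(-2797345, Rational(1, 280140)) = Rational(-559469, 56028)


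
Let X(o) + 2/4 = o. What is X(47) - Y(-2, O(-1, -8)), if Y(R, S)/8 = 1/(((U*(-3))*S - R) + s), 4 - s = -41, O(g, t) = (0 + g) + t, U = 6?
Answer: 19421/418 ≈ 46.462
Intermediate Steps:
X(o) = -1/2 + o
O(g, t) = g + t
s = 45 (s = 4 - 1*(-41) = 4 + 41 = 45)
Y(R, S) = 8/(45 - R - 18*S) (Y(R, S) = 8/(((6*(-3))*S - R) + 45) = 8/((-18*S - R) + 45) = 8/((-R - 18*S) + 45) = 8/(45 - R - 18*S))
X(47) - Y(-2, O(-1, -8)) = (-1/2 + 47) - (-8)/(-45 - 2 + 18*(-1 - 8)) = 93/2 - (-8)/(-45 - 2 + 18*(-9)) = 93/2 - (-8)/(-45 - 2 - 162) = 93/2 - (-8)/(-209) = 93/2 - (-8)*(-1)/209 = 93/2 - 1*8/209 = 93/2 - 8/209 = 19421/418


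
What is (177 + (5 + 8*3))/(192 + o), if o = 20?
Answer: 103/106 ≈ 0.97170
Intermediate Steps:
(177 + (5 + 8*3))/(192 + o) = (177 + (5 + 8*3))/(192 + 20) = (177 + (5 + 24))/212 = (177 + 29)*(1/212) = 206*(1/212) = 103/106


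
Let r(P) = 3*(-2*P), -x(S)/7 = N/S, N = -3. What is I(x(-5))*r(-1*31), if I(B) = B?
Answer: -3906/5 ≈ -781.20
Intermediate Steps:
x(S) = 21/S (x(S) = -(-21)/S = 21/S)
r(P) = -6*P
I(x(-5))*r(-1*31) = (21/(-5))*(-(-6)*31) = (21*(-⅕))*(-6*(-31)) = -21/5*186 = -3906/5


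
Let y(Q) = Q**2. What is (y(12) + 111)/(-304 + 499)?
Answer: 17/13 ≈ 1.3077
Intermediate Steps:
(y(12) + 111)/(-304 + 499) = (12**2 + 111)/(-304 + 499) = (144 + 111)/195 = 255*(1/195) = 17/13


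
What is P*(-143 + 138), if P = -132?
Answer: 660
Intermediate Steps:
P*(-143 + 138) = -132*(-143 + 138) = -132*(-5) = 660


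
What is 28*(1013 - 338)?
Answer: 18900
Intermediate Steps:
28*(1013 - 338) = 28*675 = 18900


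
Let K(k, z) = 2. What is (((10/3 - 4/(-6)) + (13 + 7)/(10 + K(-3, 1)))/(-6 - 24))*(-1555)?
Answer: 5287/18 ≈ 293.72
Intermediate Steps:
(((10/3 - 4/(-6)) + (13 + 7)/(10 + K(-3, 1)))/(-6 - 24))*(-1555) = (((10/3 - 4/(-6)) + (13 + 7)/(10 + 2))/(-6 - 24))*(-1555) = (((10*(⅓) - 4*(-⅙)) + 20/12)/(-30))*(-1555) = (((10/3 + ⅔) + 20*(1/12))*(-1/30))*(-1555) = ((4 + 5/3)*(-1/30))*(-1555) = ((17/3)*(-1/30))*(-1555) = -17/90*(-1555) = 5287/18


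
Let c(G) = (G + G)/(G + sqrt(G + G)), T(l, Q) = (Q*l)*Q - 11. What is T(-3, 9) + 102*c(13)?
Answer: -142/11 - 204*sqrt(26)/11 ≈ -107.47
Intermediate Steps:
T(l, Q) = -11 + l*Q**2 (T(l, Q) = l*Q**2 - 11 = -11 + l*Q**2)
c(G) = 2*G/(G + sqrt(2)*sqrt(G)) (c(G) = (2*G)/(G + sqrt(2*G)) = (2*G)/(G + sqrt(2)*sqrt(G)) = 2*G/(G + sqrt(2)*sqrt(G)))
T(-3, 9) + 102*c(13) = (-11 - 3*9**2) + 102*(2*13/(13 + sqrt(2)*sqrt(13))) = (-11 - 3*81) + 102*(2*13/(13 + sqrt(26))) = (-11 - 243) + 102*(26/(13 + sqrt(26))) = -254 + 2652/(13 + sqrt(26))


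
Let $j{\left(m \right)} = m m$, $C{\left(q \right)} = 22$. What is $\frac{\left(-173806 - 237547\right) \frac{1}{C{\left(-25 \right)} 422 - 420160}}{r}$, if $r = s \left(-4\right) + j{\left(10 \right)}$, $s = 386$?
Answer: $- \frac{411353}{593304944} \approx -0.00069332$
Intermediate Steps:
$j{\left(m \right)} = m^{2}$
$r = -1444$ ($r = 386 \left(-4\right) + 10^{2} = -1544 + 100 = -1444$)
$\frac{\left(-173806 - 237547\right) \frac{1}{C{\left(-25 \right)} 422 - 420160}}{r} = \frac{\left(-173806 - 237547\right) \frac{1}{22 \cdot 422 - 420160}}{-1444} = - \frac{411353}{9284 - 420160} \left(- \frac{1}{1444}\right) = - \frac{411353}{-410876} \left(- \frac{1}{1444}\right) = \left(-411353\right) \left(- \frac{1}{410876}\right) \left(- \frac{1}{1444}\right) = \frac{411353}{410876} \left(- \frac{1}{1444}\right) = - \frac{411353}{593304944}$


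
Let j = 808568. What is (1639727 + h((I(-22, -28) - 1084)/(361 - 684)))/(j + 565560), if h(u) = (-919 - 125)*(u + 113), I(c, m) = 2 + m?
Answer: 70052575/63406192 ≈ 1.1048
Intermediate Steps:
h(u) = -117972 - 1044*u (h(u) = -1044*(113 + u) = -117972 - 1044*u)
(1639727 + h((I(-22, -28) - 1084)/(361 - 684)))/(j + 565560) = (1639727 + (-117972 - 1044*((2 - 28) - 1084)/(361 - 684)))/(808568 + 565560) = (1639727 + (-117972 - 1044*(-26 - 1084)/(-323)))/1374128 = (1639727 + (-117972 - (-1158840)*(-1)/323))*(1/1374128) = (1639727 + (-117972 - 1044*1110/323))*(1/1374128) = (1639727 + (-117972 - 1158840/323))*(1/1374128) = (1639727 - 39263796/323)*(1/1374128) = (490368025/323)*(1/1374128) = 70052575/63406192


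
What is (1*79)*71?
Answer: 5609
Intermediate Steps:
(1*79)*71 = 79*71 = 5609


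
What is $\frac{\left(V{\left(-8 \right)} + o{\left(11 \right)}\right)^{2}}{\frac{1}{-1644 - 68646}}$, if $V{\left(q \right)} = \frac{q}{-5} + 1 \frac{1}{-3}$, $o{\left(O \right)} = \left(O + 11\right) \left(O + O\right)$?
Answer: $- \frac{82760759642}{5} \approx -1.6552 \cdot 10^{10}$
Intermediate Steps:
$o{\left(O \right)} = 2 O \left(11 + O\right)$ ($o{\left(O \right)} = \left(11 + O\right) 2 O = 2 O \left(11 + O\right)$)
$V{\left(q \right)} = - \frac{1}{3} - \frac{q}{5}$ ($V{\left(q \right)} = q \left(- \frac{1}{5}\right) + 1 \left(- \frac{1}{3}\right) = - \frac{q}{5} - \frac{1}{3} = - \frac{1}{3} - \frac{q}{5}$)
$\frac{\left(V{\left(-8 \right)} + o{\left(11 \right)}\right)^{2}}{\frac{1}{-1644 - 68646}} = \frac{\left(\left(- \frac{1}{3} - - \frac{8}{5}\right) + 2 \cdot 11 \left(11 + 11\right)\right)^{2}}{\frac{1}{-1644 - 68646}} = \frac{\left(\left(- \frac{1}{3} + \frac{8}{5}\right) + 2 \cdot 11 \cdot 22\right)^{2}}{\frac{1}{-70290}} = \frac{\left(\frac{19}{15} + 484\right)^{2}}{- \frac{1}{70290}} = \left(\frac{7279}{15}\right)^{2} \left(-70290\right) = \frac{52983841}{225} \left(-70290\right) = - \frac{82760759642}{5}$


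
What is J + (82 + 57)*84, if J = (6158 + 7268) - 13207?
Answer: 11895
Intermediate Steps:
J = 219 (J = 13426 - 13207 = 219)
J + (82 + 57)*84 = 219 + (82 + 57)*84 = 219 + 139*84 = 219 + 11676 = 11895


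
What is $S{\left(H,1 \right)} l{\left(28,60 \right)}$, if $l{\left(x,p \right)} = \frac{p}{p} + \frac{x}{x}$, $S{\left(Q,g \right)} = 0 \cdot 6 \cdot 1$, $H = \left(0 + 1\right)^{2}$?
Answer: $0$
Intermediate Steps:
$H = 1$ ($H = 1^{2} = 1$)
$S{\left(Q,g \right)} = 0$ ($S{\left(Q,g \right)} = 0 \cdot 1 = 0$)
$l{\left(x,p \right)} = 2$ ($l{\left(x,p \right)} = 1 + 1 = 2$)
$S{\left(H,1 \right)} l{\left(28,60 \right)} = 0 \cdot 2 = 0$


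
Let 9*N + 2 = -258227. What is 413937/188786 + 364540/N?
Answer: -512489898387/48750019994 ≈ -10.513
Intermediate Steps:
N = -258229/9 (N = -2/9 + (1/9)*(-258227) = -2/9 - 258227/9 = -258229/9 ≈ -28692.)
413937/188786 + 364540/N = 413937/188786 + 364540/(-258229/9) = 413937*(1/188786) + 364540*(-9/258229) = 413937/188786 - 3280860/258229 = -512489898387/48750019994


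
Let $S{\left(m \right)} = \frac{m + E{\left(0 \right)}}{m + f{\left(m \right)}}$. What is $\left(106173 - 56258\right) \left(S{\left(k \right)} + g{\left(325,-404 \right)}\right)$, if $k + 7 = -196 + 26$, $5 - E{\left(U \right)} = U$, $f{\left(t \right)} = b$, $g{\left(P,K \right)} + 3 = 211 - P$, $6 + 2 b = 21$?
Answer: $- \frac{1962607885}{339} \approx -5.7894 \cdot 10^{6}$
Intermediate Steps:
$b = \frac{15}{2}$ ($b = -3 + \frac{1}{2} \cdot 21 = -3 + \frac{21}{2} = \frac{15}{2} \approx 7.5$)
$g{\left(P,K \right)} = 208 - P$ ($g{\left(P,K \right)} = -3 - \left(-211 + P\right) = 208 - P$)
$f{\left(t \right)} = \frac{15}{2}$
$E{\left(U \right)} = 5 - U$
$k = -177$ ($k = -7 + \left(-196 + 26\right) = -7 - 170 = -177$)
$S{\left(m \right)} = \frac{5 + m}{\frac{15}{2} + m}$ ($S{\left(m \right)} = \frac{m + \left(5 - 0\right)}{m + \frac{15}{2}} = \frac{m + \left(5 + 0\right)}{\frac{15}{2} + m} = \frac{m + 5}{\frac{15}{2} + m} = \frac{5 + m}{\frac{15}{2} + m}$)
$\left(106173 - 56258\right) \left(S{\left(k \right)} + g{\left(325,-404 \right)}\right) = \left(106173 - 56258\right) \left(\frac{2 \left(5 - 177\right)}{15 + 2 \left(-177\right)} + \left(208 - 325\right)\right) = 49915 \left(2 \frac{1}{15 - 354} \left(-172\right) + \left(208 - 325\right)\right) = 49915 \left(2 \frac{1}{-339} \left(-172\right) - 117\right) = 49915 \left(2 \left(- \frac{1}{339}\right) \left(-172\right) - 117\right) = 49915 \left(\frac{344}{339} - 117\right) = 49915 \left(- \frac{39319}{339}\right) = - \frac{1962607885}{339}$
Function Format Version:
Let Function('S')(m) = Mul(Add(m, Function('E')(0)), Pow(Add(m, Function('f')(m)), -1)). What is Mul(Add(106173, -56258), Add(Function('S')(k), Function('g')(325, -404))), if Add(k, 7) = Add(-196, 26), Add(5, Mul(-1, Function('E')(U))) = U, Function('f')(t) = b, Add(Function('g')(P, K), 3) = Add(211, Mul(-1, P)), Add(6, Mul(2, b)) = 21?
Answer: Rational(-1962607885, 339) ≈ -5.7894e+6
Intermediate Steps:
b = Rational(15, 2) (b = Add(-3, Mul(Rational(1, 2), 21)) = Add(-3, Rational(21, 2)) = Rational(15, 2) ≈ 7.5000)
Function('g')(P, K) = Add(208, Mul(-1, P)) (Function('g')(P, K) = Add(-3, Add(211, Mul(-1, P))) = Add(208, Mul(-1, P)))
Function('f')(t) = Rational(15, 2)
Function('E')(U) = Add(5, Mul(-1, U))
k = -177 (k = Add(-7, Add(-196, 26)) = Add(-7, -170) = -177)
Function('S')(m) = Mul(Pow(Add(Rational(15, 2), m), -1), Add(5, m)) (Function('S')(m) = Mul(Add(m, Add(5, Mul(-1, 0))), Pow(Add(m, Rational(15, 2)), -1)) = Mul(Add(m, Add(5, 0)), Pow(Add(Rational(15, 2), m), -1)) = Mul(Add(m, 5), Pow(Add(Rational(15, 2), m), -1)) = Mul(Add(5, m), Pow(Add(Rational(15, 2), m), -1)) = Mul(Pow(Add(Rational(15, 2), m), -1), Add(5, m)))
Mul(Add(106173, -56258), Add(Function('S')(k), Function('g')(325, -404))) = Mul(Add(106173, -56258), Add(Mul(2, Pow(Add(15, Mul(2, -177)), -1), Add(5, -177)), Add(208, Mul(-1, 325)))) = Mul(49915, Add(Mul(2, Pow(Add(15, -354), -1), -172), Add(208, -325))) = Mul(49915, Add(Mul(2, Pow(-339, -1), -172), -117)) = Mul(49915, Add(Mul(2, Rational(-1, 339), -172), -117)) = Mul(49915, Add(Rational(344, 339), -117)) = Mul(49915, Rational(-39319, 339)) = Rational(-1962607885, 339)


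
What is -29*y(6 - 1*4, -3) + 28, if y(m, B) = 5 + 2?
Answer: -175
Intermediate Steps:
y(m, B) = 7
-29*y(6 - 1*4, -3) + 28 = -29*7 + 28 = -203 + 28 = -175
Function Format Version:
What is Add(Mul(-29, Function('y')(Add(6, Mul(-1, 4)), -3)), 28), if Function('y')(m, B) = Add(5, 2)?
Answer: -175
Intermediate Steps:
Function('y')(m, B) = 7
Add(Mul(-29, Function('y')(Add(6, Mul(-1, 4)), -3)), 28) = Add(Mul(-29, 7), 28) = Add(-203, 28) = -175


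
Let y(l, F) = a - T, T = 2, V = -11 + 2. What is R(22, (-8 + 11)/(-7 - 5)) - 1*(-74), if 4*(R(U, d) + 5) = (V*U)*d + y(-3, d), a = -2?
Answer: 643/8 ≈ 80.375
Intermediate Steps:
V = -9
y(l, F) = -4 (y(l, F) = -2 - 1*2 = -2 - 2 = -4)
R(U, d) = -6 - 9*U*d/4 (R(U, d) = -5 + ((-9*U)*d - 4)/4 = -5 + (-9*U*d - 4)/4 = -5 + (-4 - 9*U*d)/4 = -5 + (-1 - 9*U*d/4) = -6 - 9*U*d/4)
R(22, (-8 + 11)/(-7 - 5)) - 1*(-74) = (-6 - 9/4*22*(-8 + 11)/(-7 - 5)) - 1*(-74) = (-6 - 9/4*22*3/(-12)) + 74 = (-6 - 9/4*22*3*(-1/12)) + 74 = (-6 - 9/4*22*(-¼)) + 74 = (-6 + 99/8) + 74 = 51/8 + 74 = 643/8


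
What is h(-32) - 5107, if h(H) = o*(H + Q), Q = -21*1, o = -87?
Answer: -496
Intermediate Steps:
Q = -21
h(H) = 1827 - 87*H (h(H) = -87*(H - 21) = -87*(-21 + H) = 1827 - 87*H)
h(-32) - 5107 = (1827 - 87*(-32)) - 5107 = (1827 + 2784) - 5107 = 4611 - 5107 = -496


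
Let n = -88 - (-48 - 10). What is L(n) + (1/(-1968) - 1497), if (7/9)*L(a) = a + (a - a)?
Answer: -21154039/13776 ≈ -1535.6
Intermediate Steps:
n = -30 (n = -88 - 1*(-58) = -88 + 58 = -30)
L(a) = 9*a/7 (L(a) = 9*(a + (a - a))/7 = 9*(a + 0)/7 = 9*a/7)
L(n) + (1/(-1968) - 1497) = (9/7)*(-30) + (1/(-1968) - 1497) = -270/7 + (-1/1968 - 1497) = -270/7 - 2946097/1968 = -21154039/13776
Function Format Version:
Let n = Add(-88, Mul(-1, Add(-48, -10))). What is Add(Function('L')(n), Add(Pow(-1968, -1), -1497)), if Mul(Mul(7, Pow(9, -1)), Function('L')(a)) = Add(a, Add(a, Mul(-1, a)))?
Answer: Rational(-21154039, 13776) ≈ -1535.6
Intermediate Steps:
n = -30 (n = Add(-88, Mul(-1, -58)) = Add(-88, 58) = -30)
Function('L')(a) = Mul(Rational(9, 7), a) (Function('L')(a) = Mul(Rational(9, 7), Add(a, Add(a, Mul(-1, a)))) = Mul(Rational(9, 7), Add(a, 0)) = Mul(Rational(9, 7), a))
Add(Function('L')(n), Add(Pow(-1968, -1), -1497)) = Add(Mul(Rational(9, 7), -30), Add(Pow(-1968, -1), -1497)) = Add(Rational(-270, 7), Add(Rational(-1, 1968), -1497)) = Add(Rational(-270, 7), Rational(-2946097, 1968)) = Rational(-21154039, 13776)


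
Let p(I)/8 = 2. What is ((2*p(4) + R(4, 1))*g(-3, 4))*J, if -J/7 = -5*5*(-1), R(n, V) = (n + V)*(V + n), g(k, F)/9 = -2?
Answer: 179550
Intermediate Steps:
g(k, F) = -18 (g(k, F) = 9*(-2) = -18)
p(I) = 16 (p(I) = 8*2 = 16)
R(n, V) = (V + n)² (R(n, V) = (V + n)*(V + n) = (V + n)²)
J = -175 (J = -7*(-5*5)*(-1) = -(-175)*(-1) = -7*25 = -175)
((2*p(4) + R(4, 1))*g(-3, 4))*J = ((2*16 + (1 + 4)²)*(-18))*(-175) = ((32 + 5²)*(-18))*(-175) = ((32 + 25)*(-18))*(-175) = (57*(-18))*(-175) = -1026*(-175) = 179550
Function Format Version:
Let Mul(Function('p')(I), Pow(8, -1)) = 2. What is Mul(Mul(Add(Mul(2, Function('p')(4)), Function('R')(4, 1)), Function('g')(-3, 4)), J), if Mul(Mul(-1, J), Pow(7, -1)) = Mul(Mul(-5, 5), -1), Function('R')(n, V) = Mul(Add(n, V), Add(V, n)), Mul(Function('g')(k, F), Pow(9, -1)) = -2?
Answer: 179550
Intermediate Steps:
Function('g')(k, F) = -18 (Function('g')(k, F) = Mul(9, -2) = -18)
Function('p')(I) = 16 (Function('p')(I) = Mul(8, 2) = 16)
Function('R')(n, V) = Pow(Add(V, n), 2) (Function('R')(n, V) = Mul(Add(V, n), Add(V, n)) = Pow(Add(V, n), 2))
J = -175 (J = Mul(-7, Mul(Mul(-5, 5), -1)) = Mul(-7, Mul(-25, -1)) = Mul(-7, 25) = -175)
Mul(Mul(Add(Mul(2, Function('p')(4)), Function('R')(4, 1)), Function('g')(-3, 4)), J) = Mul(Mul(Add(Mul(2, 16), Pow(Add(1, 4), 2)), -18), -175) = Mul(Mul(Add(32, Pow(5, 2)), -18), -175) = Mul(Mul(Add(32, 25), -18), -175) = Mul(Mul(57, -18), -175) = Mul(-1026, -175) = 179550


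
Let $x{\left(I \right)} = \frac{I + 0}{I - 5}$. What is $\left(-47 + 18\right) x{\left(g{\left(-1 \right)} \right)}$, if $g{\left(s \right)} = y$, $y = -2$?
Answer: $- \frac{58}{7} \approx -8.2857$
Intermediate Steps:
$g{\left(s \right)} = -2$
$x{\left(I \right)} = \frac{I}{-5 + I}$
$\left(-47 + 18\right) x{\left(g{\left(-1 \right)} \right)} = \left(-47 + 18\right) \left(- \frac{2}{-5 - 2}\right) = - 29 \left(- \frac{2}{-7}\right) = - 29 \left(\left(-2\right) \left(- \frac{1}{7}\right)\right) = \left(-29\right) \frac{2}{7} = - \frac{58}{7}$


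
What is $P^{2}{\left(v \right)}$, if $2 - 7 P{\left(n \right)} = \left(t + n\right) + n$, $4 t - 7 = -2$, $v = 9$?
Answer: $\frac{4761}{784} \approx 6.0727$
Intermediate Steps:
$t = \frac{5}{4}$ ($t = \frac{7}{4} + \frac{1}{4} \left(-2\right) = \frac{7}{4} - \frac{1}{2} = \frac{5}{4} \approx 1.25$)
$P{\left(n \right)} = \frac{3}{28} - \frac{2 n}{7}$ ($P{\left(n \right)} = \frac{2}{7} - \frac{\left(\frac{5}{4} + n\right) + n}{7} = \frac{2}{7} - \frac{\frac{5}{4} + 2 n}{7} = \frac{2}{7} - \left(\frac{5}{28} + \frac{2 n}{7}\right) = \frac{3}{28} - \frac{2 n}{7}$)
$P^{2}{\left(v \right)} = \left(\frac{3}{28} - \frac{18}{7}\right)^{2} = \left(- \frac{69}{28}\right)^{2} = \frac{4761}{784}$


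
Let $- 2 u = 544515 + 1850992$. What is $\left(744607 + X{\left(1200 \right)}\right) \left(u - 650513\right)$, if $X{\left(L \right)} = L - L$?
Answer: $- \frac{2752464347531}{2} \approx -1.3762 \cdot 10^{12}$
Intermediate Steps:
$X{\left(L \right)} = 0$
$u = - \frac{2395507}{2}$ ($u = - \frac{544515 + 1850992}{2} = \left(- \frac{1}{2}\right) 2395507 = - \frac{2395507}{2} \approx -1.1978 \cdot 10^{6}$)
$\left(744607 + X{\left(1200 \right)}\right) \left(u - 650513\right) = \left(744607 + 0\right) \left(- \frac{2395507}{2} - 650513\right) = 744607 \left(- \frac{2395507}{2} - 650513\right) = 744607 \left(- \frac{3696533}{2}\right) = - \frac{2752464347531}{2}$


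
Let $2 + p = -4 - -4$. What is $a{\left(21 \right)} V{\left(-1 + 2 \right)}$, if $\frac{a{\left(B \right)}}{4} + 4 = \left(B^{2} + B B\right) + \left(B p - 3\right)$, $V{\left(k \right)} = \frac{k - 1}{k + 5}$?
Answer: $0$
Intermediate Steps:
$p = -2$ ($p = -2 - 0 = -2 + \left(-4 + 4\right) = -2 + 0 = -2$)
$V{\left(k \right)} = \frac{-1 + k}{5 + k}$
$a{\left(B \right)} = -28 - 8 B + 8 B^{2}$ ($a{\left(B \right)} = -16 + 4 \left(\left(B^{2} + B B\right) + \left(B \left(-2\right) - 3\right)\right) = -16 + 4 \left(\left(B^{2} + B^{2}\right) - \left(3 + 2 B\right)\right) = -16 + 4 \left(2 B^{2} - \left(3 + 2 B\right)\right) = -16 + 4 \left(-3 - 2 B + 2 B^{2}\right) = -16 - \left(12 - 8 B^{2} + 8 B\right) = -28 - 8 B + 8 B^{2}$)
$a{\left(21 \right)} V{\left(-1 + 2 \right)} = \left(-28 - 168 + 8 \cdot 21^{2}\right) \frac{-1 + \left(-1 + 2\right)}{5 + \left(-1 + 2\right)} = \left(-28 - 168 + 8 \cdot 441\right) \frac{-1 + 1}{5 + 1} = \left(-28 - 168 + 3528\right) \frac{1}{6} \cdot 0 = 3332 \cdot \frac{1}{6} \cdot 0 = 3332 \cdot 0 = 0$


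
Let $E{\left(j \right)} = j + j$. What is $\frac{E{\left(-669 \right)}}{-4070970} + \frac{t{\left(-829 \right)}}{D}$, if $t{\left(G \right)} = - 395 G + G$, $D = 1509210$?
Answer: $\frac{1479671078}{6826609593} \approx 0.21675$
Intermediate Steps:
$t{\left(G \right)} = - 394 G$
$E{\left(j \right)} = 2 j$
$\frac{E{\left(-669 \right)}}{-4070970} + \frac{t{\left(-829 \right)}}{D} = \frac{2 \left(-669\right)}{-4070970} + \frac{\left(-394\right) \left(-829\right)}{1509210} = \left(-1338\right) \left(- \frac{1}{4070970}\right) + 326626 \cdot \frac{1}{1509210} = \frac{223}{678495} + \frac{163313}{754605} = \frac{1479671078}{6826609593}$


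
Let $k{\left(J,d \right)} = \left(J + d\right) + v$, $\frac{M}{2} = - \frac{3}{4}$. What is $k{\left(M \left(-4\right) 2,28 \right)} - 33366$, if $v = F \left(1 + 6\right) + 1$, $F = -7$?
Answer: $-33374$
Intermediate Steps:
$M = - \frac{3}{2}$ ($M = 2 \left(- \frac{3}{4}\right) = - \frac{3}{2} \approx -1.5$)
$v = -48$ ($v = - 7 \left(1 + 6\right) + 1 = \left(-7\right) 7 + 1 = -49 + 1 = -48$)
$k{\left(J,d \right)} = -48 + J + d$ ($k{\left(J,d \right)} = \left(J + d\right) - 48 = -48 + J + d$)
$k{\left(M \left(-4\right) 2,28 \right)} - 33366 = \left(-48 + \left(- \frac{3}{2}\right) \left(-4\right) 2 + 28\right) - 33366 = \left(-48 + 6 \cdot 2 + 28\right) - 33366 = \left(-48 + 12 + 28\right) - 33366 = -8 - 33366 = -33374$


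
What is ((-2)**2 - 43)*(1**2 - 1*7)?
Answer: 234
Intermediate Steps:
((-2)**2 - 43)*(1**2 - 1*7) = (4 - 43)*(1 - 7) = -39*(-6) = 234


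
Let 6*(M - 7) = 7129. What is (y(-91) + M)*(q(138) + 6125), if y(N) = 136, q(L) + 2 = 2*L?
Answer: 17036271/2 ≈ 8.5181e+6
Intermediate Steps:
q(L) = -2 + 2*L
M = 7171/6 (M = 7 + (1/6)*7129 = 7 + 7129/6 = 7171/6 ≈ 1195.2)
(y(-91) + M)*(q(138) + 6125) = (136 + 7171/6)*((-2 + 2*138) + 6125) = 7987*((-2 + 276) + 6125)/6 = 7987*(274 + 6125)/6 = (7987/6)*6399 = 17036271/2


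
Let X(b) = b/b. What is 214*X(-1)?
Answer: 214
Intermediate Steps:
X(b) = 1
214*X(-1) = 214*1 = 214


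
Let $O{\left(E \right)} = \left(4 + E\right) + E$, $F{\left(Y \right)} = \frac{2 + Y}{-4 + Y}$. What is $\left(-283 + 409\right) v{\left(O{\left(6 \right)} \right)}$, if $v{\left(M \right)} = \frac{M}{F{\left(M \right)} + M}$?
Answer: $\frac{576}{5} \approx 115.2$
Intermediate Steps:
$F{\left(Y \right)} = \frac{2 + Y}{-4 + Y}$
$O{\left(E \right)} = 4 + 2 E$
$v{\left(M \right)} = \frac{M}{M + \frac{2 + M}{-4 + M}}$ ($v{\left(M \right)} = \frac{M}{\frac{2 + M}{-4 + M} + M} = \frac{M}{M + \frac{2 + M}{-4 + M}}$)
$\left(-283 + 409\right) v{\left(O{\left(6 \right)} \right)} = \left(-283 + 409\right) \frac{\left(4 + 2 \cdot 6\right) \left(-4 + \left(4 + 2 \cdot 6\right)\right)}{2 + \left(4 + 2 \cdot 6\right) + \left(4 + 2 \cdot 6\right) \left(-4 + \left(4 + 2 \cdot 6\right)\right)} = 126 \frac{\left(4 + 12\right) \left(-4 + \left(4 + 12\right)\right)}{2 + \left(4 + 12\right) + \left(4 + 12\right) \left(-4 + \left(4 + 12\right)\right)} = 126 \frac{16 \left(-4 + 16\right)}{2 + 16 + 16 \left(-4 + 16\right)} = 126 \cdot 16 \frac{1}{2 + 16 + 16 \cdot 12} \cdot 12 = 126 \cdot 16 \frac{1}{2 + 16 + 192} \cdot 12 = 126 \cdot 16 \cdot \frac{1}{210} \cdot 12 = 126 \cdot \frac{32}{35} = \frac{576}{5}$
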